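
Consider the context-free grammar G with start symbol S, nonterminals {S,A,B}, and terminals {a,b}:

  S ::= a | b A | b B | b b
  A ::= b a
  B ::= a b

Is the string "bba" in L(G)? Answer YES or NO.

Convert to CNF:
  S -> T0 A | T0 B | T0 T0 | a
  A -> T0 T1
  B -> T1 T0
  T0 -> b
  T1 -> a

CYK table (by increasing span):
  T[0,0] 'b' = {T0}  orig:{}
  T[1,1] 'b' = {T0}  orig:{}
  T[2,2] 'a' = {S,T1}  orig:{S}
  T[0,1] 'bb' = {S}
  T[1,2] 'ba' = {A}
  T[0,2] 'bba' = {S}

S ∈ T[0,2] ⇒ YES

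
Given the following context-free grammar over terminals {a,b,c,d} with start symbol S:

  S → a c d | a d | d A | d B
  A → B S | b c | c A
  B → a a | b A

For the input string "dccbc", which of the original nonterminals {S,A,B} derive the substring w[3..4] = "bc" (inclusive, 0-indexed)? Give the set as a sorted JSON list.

Convert to CNF:
  S -> T2 T3 | T2 X4 | T3 A | T3 B
  A -> B S | T0 T1 | T1 A
  B -> T0 A | T2 T2
  T0 -> b
  T1 -> c
  T2 -> a
  T3 -> d
  X4 -> T1 T3

CYK table (by increasing span) (cells [i..j] with 3 ≤ i ≤ j ≤ 4 only):
  T[3,3] 'b' = {T0}  orig:{}
  T[4,4] 'c' = {T1}  orig:{}
  T[3,4] 'bc' = {A}

Original NTs in T[3,4] deriving "bc": ["A"]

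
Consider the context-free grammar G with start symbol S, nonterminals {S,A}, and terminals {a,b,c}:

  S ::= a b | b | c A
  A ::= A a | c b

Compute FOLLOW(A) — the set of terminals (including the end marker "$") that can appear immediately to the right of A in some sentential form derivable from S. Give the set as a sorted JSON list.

FIRST sets, iterate to fixpoint:
pass 1:
  A via A→c b: +{c}
  S via S→a b: +{a}
  S via S→b: +{b}
  S via S→c A: +{c}
  FIRST[S]={a,b,c}  FIRST[A]={c}
pass 2: (no change)
  FIRST[S]={a,b,c}  FIRST[A]={c}

FOLLOW iteration:
initialize: $ ∈ FOLLOW(S)
pass 1:
  A→A a: FOLLOW(A) ⊇ FIRST(a) = {a}; new: +{a}
  S→c A: FOLLOW(A) ⊇ FOLLOW(S) ⊇ {$}; new: +{$}
  FOLLOW[S]={$}  FOLLOW[A]={$,a}
pass 2: (no change)
  FOLLOW[S]={$}  FOLLOW[A]={$,a}

FOLLOW(A) = ["$", "a"]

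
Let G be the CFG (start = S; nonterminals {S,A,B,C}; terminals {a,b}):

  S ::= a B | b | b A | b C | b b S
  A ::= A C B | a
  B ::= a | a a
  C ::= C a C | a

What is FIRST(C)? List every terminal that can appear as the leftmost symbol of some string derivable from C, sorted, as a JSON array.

FIRST iteration:
iter 1:
  A via A→a: +{a}
  B via B→a: +{a}
  C via C→a: +{a}
  S via S→a B: +{a}
  S via S→b: +{b}
  FIRST(S)={a,b}  FIRST(A)={a}  FIRST(B)={a}  FIRST(C)={a}
iter 2: done
  FIRST(S)={a,b}  FIRST(A)={a}  FIRST(B)={a}  FIRST(C)={a}

FIRST(C) = ["a"]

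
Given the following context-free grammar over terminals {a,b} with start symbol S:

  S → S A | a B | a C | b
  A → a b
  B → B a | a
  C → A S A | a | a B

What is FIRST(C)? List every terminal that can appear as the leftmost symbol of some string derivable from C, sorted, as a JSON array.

FIRST sets, iterate to fixpoint:
[1]
  A via A→a b: +{a}
  B via B→a: +{a}
  C via C→A S A: +{a}
  S via S→a B: +{a}
  S via S→b: +{b}
  FIRST[S]={a,b}  FIRST[A]={a}  FIRST[B]={a}  FIRST[C]={a}
[2] (stable)
  FIRST[S]={a,b}  FIRST[A]={a}  FIRST[B]={a}  FIRST[C]={a}

FIRST(C) = ["a"]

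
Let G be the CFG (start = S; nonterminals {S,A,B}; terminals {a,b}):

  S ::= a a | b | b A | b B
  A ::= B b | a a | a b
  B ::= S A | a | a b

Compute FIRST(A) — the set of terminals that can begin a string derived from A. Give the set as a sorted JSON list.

FIRST iteration:
pass 1:
  A via A→a a: +{a}
  B via B→a: +{a}
  S via S→a a: +{a}
  S via S→b: +{b}
  S: {a,b}  A: {a}  B: {a}
pass 2:
  B via B→S A: +{b}
  S: {a,b}  A: {a}  B: {a,b}
pass 3:
  A via A→B b: +{b}
  S: {a,b}  A: {a,b}  B: {a,b}
pass 4: — fixpoint
  S: {a,b}  A: {a,b}  B: {a,b}

FIRST(A) = ["a", "b"]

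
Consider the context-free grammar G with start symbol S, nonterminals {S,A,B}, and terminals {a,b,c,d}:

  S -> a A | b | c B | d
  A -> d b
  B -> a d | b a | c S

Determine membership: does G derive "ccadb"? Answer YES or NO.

CNF form of G:
  S -> T2 A | T3 B | b | d
  A -> T0 T1
  B -> T1 T2 | T2 T0 | T3 S
  T0 -> d
  T1 -> b
  T2 -> a
  T3 -> c

CYK table (by increasing span):
  cell(0,0) c: {T3}  orig:{}
  cell(1,1) c: {T3}  orig:{}
  cell(2,2) a: {T2}  orig:{}
  cell(3,3) d: {S,T0}  orig:{S}
  cell(4,4) b: {S,T1}  orig:{S}
  cell(0,1) cc: ∅
  cell(1,2) ca: ∅
  cell(2,3) ad: {B}
  cell(3,4) db: {A}
  cell(0,2) cca: ∅
  cell(1,3) cad: {S}
  cell(2,4) adb: {S}
  cell(0,3) ccad: {B}
  cell(1,4) cadb: {B}
  cell(0,4) ccadb: {S}

S ∈ T[0,4] ⇒ YES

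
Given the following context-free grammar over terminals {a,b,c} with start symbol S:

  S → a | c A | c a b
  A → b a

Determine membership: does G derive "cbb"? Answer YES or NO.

Convert to CNF:
  S -> T2 A | T2 X3 | a
  A -> T0 T1
  T0 -> b
  T1 -> a
  T2 -> c
  X3 -> T1 T0

CYK fill:
  [0..0]={T2}  "c"  orig:{}
  [1..1]={T0}  "b"  orig:{}
  [2..2]={T0}  "b"  orig:{}
  [0..1]=∅  "cb"
  [1..2]=∅  "bb"
  [0..2]=∅  "cbb"

S ∉ T[0,2] ⇒ NO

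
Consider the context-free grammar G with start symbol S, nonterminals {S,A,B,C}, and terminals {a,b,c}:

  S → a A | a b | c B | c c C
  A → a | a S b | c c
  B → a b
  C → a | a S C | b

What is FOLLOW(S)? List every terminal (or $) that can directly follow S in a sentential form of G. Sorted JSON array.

FIRST iteration:
[1]
  A via A→a: +{a}
  A via A→c c: +{c}
  B via B→a b: +{a}
  C via C→a: +{a}
  C via C→b: +{b}
  S via S→a A: +{a}
  S via S→c B: +{c}
  FIRST[S]={a,c}  FIRST[A]={a,c}  FIRST[B]={a}  FIRST[C]={a,b}
[2] — fixpoint
  FIRST[S]={a,c}  FIRST[A]={a,c}  FIRST[B]={a}  FIRST[C]={a,b}

FOLLOW sets:
FOLLOW(S) := {$}
round 1:
  A→a S b: FOLLOW(S) ⊇ FIRST(b) = {b}; new: +{b}
  C→a S C: FOLLOW(S) ⊇ FIRST(C) = {a,b}; new: +{a}
  S→a A: FOLLOW(A) ⊇ FOLLOW(S) ⊇ {$,a,b}; new: +{$,a,b}
  S→c B: FOLLOW(B) ⊇ FOLLOW(S) ⊇ {$,a,b}; new: +{$,a,b}
  S→c c C: FOLLOW(C) ⊇ FOLLOW(S) ⊇ {$,a,b}; new: +{$,a,b}
  FOLLOW[S]={$,a,b}  FOLLOW[A]={$,a,b}  FOLLOW[B]={$,a,b}  FOLLOW[C]={$,a,b}
round 2: (no change)
  FOLLOW[S]={$,a,b}  FOLLOW[A]={$,a,b}  FOLLOW[B]={$,a,b}  FOLLOW[C]={$,a,b}

FOLLOW(S) = ["$", "a", "b"]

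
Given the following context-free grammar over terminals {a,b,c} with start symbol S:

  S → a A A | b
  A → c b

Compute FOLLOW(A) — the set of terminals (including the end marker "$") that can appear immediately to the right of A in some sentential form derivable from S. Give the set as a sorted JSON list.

FIRST iteration:
pass 1:
  A via A→c b: +{c}
  S via S→a A A: +{a}
  S via S→b: +{b}
  FIRST[S]={a,b}  FIRST[A]={c}
pass 2: (stable)
  FIRST[S]={a,b}  FIRST[A]={c}

FOLLOW iteration:
initialize: $ ∈ FOLLOW(S)
pass 1:
  S→a A A: FOLLOW(A) ⊇ FIRST(A) = {c}; new: +{c}
  S→a A A: FOLLOW(A) ⊇ FOLLOW(S) ⊇ {$}; new: +{$}
  S: {$}  A: {$,c}
pass 2: done
  S: {$}  A: {$,c}

FOLLOW(A) = ["$", "c"]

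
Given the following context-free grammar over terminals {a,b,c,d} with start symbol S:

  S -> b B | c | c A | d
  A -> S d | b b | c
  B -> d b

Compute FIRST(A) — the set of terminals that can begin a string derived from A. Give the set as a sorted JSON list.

FIRST iteration:
round 1:
  A via A→b b: +{b}
  A via A→c: +{c}
  B via B→d b: +{d}
  S via S→b B: +{b}
  S via S→c: +{c}
  S via S→d: +{d}
  FIRST[S]={b,c,d}  FIRST[A]={b,c}  FIRST[B]={d}
round 2:
  A via A→S d: +{d}
  FIRST[S]={b,c,d}  FIRST[A]={b,c,d}  FIRST[B]={d}
round 3: (no change)
  FIRST[S]={b,c,d}  FIRST[A]={b,c,d}  FIRST[B]={d}

FIRST(A) = ["b", "c", "d"]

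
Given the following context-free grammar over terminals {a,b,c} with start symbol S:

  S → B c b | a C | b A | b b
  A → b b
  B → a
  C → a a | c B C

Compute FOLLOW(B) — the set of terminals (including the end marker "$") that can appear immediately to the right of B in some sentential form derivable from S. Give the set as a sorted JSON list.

FIRST iteration:
round 1:
  A via A→b b: +{b}
  B via B→a: +{a}
  C via C→a a: +{a}
  C via C→c B C: +{c}
  S via S→B c b: +{a}
  S via S→b A: +{b}
  S: {a,b}  A: {b}  B: {a}  C: {a,c}
round 2: — fixpoint
  S: {a,b}  A: {b}  B: {a}  C: {a,c}

FOLLOW sets:
FOLLOW(S) := {$}
pass 1:
  C→c B C: FOLLOW(B) ⊇ FIRST(C) = {a,c}; new: +{a,c}
  S→a C: FOLLOW(C) ⊇ FOLLOW(S) ⊇ {$}; new: +{$}
  S→b A: FOLLOW(A) ⊇ FOLLOW(S) ⊇ {$}; new: +{$}
  FOLLOW[S]={$}  FOLLOW[A]={$}  FOLLOW[B]={a,c}  FOLLOW[C]={$}
pass 2: — fixpoint
  FOLLOW[S]={$}  FOLLOW[A]={$}  FOLLOW[B]={a,c}  FOLLOW[C]={$}

FOLLOW(B) = ["a", "c"]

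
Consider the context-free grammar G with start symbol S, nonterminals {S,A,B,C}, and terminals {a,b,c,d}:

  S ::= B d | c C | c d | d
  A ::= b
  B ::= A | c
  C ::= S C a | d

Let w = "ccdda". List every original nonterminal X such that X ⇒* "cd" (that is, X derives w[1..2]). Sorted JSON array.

Convert to CNF:
  S -> B T1 | T2 C | T2 T1 | d
  A -> b
  B -> b | c
  C -> S X3 | d
  T0 -> a
  T1 -> d
  T2 -> c
  X3 -> C T0

CYK table (by increasing span) — only the sub-triangle for w[1..2]:
  cell(1,1) c: {B,T2}  orig:{B}
  cell(2,2) d: {C,S,T1}  orig:{C,S}
  cell(1,2) cd: {S}

Original NTs in T[1,2] deriving "cd": ["S"]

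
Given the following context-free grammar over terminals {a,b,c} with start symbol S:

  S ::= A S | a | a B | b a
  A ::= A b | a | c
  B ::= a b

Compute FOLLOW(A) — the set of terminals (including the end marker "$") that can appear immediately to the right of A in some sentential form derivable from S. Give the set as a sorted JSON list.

FIRST iteration:
iter 1:
  A via A→a: +{a}
  A via A→c: +{c}
  B via B→a b: +{a}
  S via S→A S: +{a,c}
  S via S→b a: +{b}
  FIRST(S)={a,b,c}  FIRST(A)={a,c}  FIRST(B)={a}
iter 2: (stable)
  FIRST(S)={a,b,c}  FIRST(A)={a,c}  FIRST(B)={a}

FOLLOW sets:
initialize: $ ∈ FOLLOW(S)
iter 1:
  A→A b: FOLLOW(A) ⊇ FIRST(b) = {b}; new: +{b}
  S→A S: FOLLOW(A) ⊇ FIRST(S) = {a,b,c}; new: +{a,c}
  S→a B: FOLLOW(B) ⊇ FOLLOW(S) ⊇ {$}; new: +{$}
  S: {$}  A: {a,b,c}  B: {$}
iter 2: done
  S: {$}  A: {a,b,c}  B: {$}

FOLLOW(A) = ["a", "b", "c"]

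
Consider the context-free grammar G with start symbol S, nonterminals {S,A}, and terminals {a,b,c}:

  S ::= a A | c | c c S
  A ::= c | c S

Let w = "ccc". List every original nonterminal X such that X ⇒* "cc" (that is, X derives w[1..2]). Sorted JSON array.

CNF form of G:
  S -> T0 X2 | T1 A | c
  A -> T0 S | c
  T0 -> c
  T1 -> a
  X2 -> T0 S

CYK table (by increasing span), restricted to cells inside w[1..2]:
  T[1,1] 'c' = {A,S,T0}  orig:{A,S}
  T[2,2] 'c' = {A,S,T0}  orig:{A,S}
  T[1,2] 'cc' = {A,X2}  orig:{A}

Original NTs in T[1,2] deriving "cc": ["A"]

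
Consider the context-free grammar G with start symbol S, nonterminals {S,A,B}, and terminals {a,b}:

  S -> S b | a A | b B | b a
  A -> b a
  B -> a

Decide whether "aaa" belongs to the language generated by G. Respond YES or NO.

Convert to CNF:
  S -> S T0 | T0 B | T0 T1 | T1 A
  A -> T0 T1
  B -> a
  T0 -> b
  T1 -> a

Fill CYK table bottom-up:
  [0..0]={B,T1}  "a"  orig:{B}
  [1..1]={B,T1}  "a"  orig:{B}
  [2..2]={B,T1}  "a"  orig:{B}
  [0..1]=∅  "aa"
  [1..2]=∅  "aa"
  [0..2]=∅  "aaa"

S ∉ T[0,2] ⇒ NO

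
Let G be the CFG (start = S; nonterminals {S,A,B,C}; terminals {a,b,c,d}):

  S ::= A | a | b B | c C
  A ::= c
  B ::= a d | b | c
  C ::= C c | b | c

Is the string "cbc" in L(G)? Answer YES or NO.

CNF form of G:
  S -> T2 C | T3 B | a | c
  A -> c
  B -> T0 T1 | b | c
  C -> C T2 | b | c
  T0 -> a
  T1 -> d
  T2 -> c
  T3 -> b

Fill CYK table bottom-up:
  cell(0,0) c: {A,B,C,S,T2}  orig:{A,B,C,S}
  cell(1,1) b: {B,C,T3}  orig:{B,C}
  cell(2,2) c: {A,B,C,S,T2}  orig:{A,B,C,S}
  cell(0,1) cb: {S}
  cell(1,2) bc: {C,S}
  cell(0,2) cbc: {S}

S ∈ T[0,2] ⇒ YES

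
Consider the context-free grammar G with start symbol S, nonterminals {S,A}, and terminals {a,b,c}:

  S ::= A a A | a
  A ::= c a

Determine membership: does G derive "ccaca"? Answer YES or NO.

CNF form of G:
  S -> A X2 | a
  A -> T0 T1
  T0 -> c
  T1 -> a
  X2 -> T1 A

CYK fill:
  [0..0]={T0}  "c"  orig:{}
  [1..1]={T0}  "c"  orig:{}
  [2..2]={S,T1}  "a"  orig:{S}
  [3..3]={T0}  "c"  orig:{}
  [4..4]={S,T1}  "a"  orig:{S}
  [0..1]=∅  "cc"
  [1..2]={A}  "ca"
  [2..3]=∅  "ac"
  [3..4]={A}  "ca"
  [0..2]=∅  "cca"
  [1..3]=∅  "cac"
  [2..4]={X2}  "aca"  orig:{}
  [0..3]=∅  "ccac"
  [1..4]=∅  "caca"
  [0..4]=∅  "ccaca"

S ∉ T[0,4] ⇒ NO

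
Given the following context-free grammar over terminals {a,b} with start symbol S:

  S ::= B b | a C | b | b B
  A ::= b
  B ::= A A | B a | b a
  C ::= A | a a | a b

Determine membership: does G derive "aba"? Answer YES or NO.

Convert to CNF:
  S -> B T1 | T0 C | T1 B | b
  A -> b
  B -> A A | B T0 | T1 T0
  C -> T0 T0 | T0 T1 | b
  T0 -> a
  T1 -> b

Fill CYK table bottom-up:
  cell(0,0) a: {T0}  orig:{}
  cell(1,1) b: {A,C,S,T1}  orig:{A,C,S}
  cell(2,2) a: {T0}  orig:{}
  cell(0,1) ab: {C,S}
  cell(1,2) ba: {B}
  cell(0,2) aba: ∅

S ∉ T[0,2] ⇒ NO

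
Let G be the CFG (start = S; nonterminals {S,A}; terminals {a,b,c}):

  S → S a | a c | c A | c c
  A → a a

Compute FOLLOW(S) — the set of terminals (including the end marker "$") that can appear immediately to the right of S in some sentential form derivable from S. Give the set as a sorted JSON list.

FIRST iteration:
pass 1:
  A via A→a a: +{a}
  S via S→a c: +{a}
  S via S→c A: +{c}
  FIRST(S)={a,c}  FIRST(A)={a}
pass 2: — fixpoint
  FIRST(S)={a,c}  FIRST(A)={a}

FOLLOW sets:
FOLLOW(S) := {$}
[1]
  S→S a: FOLLOW(S) ⊇ FIRST(a) = {a}; new: +{a}
  S→c A: FOLLOW(A) ⊇ FOLLOW(S) ⊇ {$,a}; new: +{$,a}
  FOLLOW[S]={$,a}  FOLLOW[A]={$,a}
[2] (no change)
  FOLLOW[S]={$,a}  FOLLOW[A]={$,a}

FOLLOW(S) = ["$", "a"]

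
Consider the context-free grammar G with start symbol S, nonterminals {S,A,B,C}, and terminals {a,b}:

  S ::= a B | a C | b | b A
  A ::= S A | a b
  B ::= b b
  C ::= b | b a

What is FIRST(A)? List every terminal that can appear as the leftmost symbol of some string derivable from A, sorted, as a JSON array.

Compute FIRST by fixpoint:
pass 1:
  A via A→a b: +{a}
  B via B→b b: +{b}
  C via C→b: +{b}
  S via S→a B: +{a}
  S via S→b: +{b}
  FIRST[S]={a,b}  FIRST[A]={a}  FIRST[B]={b}  FIRST[C]={b}
pass 2:
  A via A→S A: +{b}
  FIRST[S]={a,b}  FIRST[A]={a,b}  FIRST[B]={b}  FIRST[C]={b}
pass 3: (stable)
  FIRST[S]={a,b}  FIRST[A]={a,b}  FIRST[B]={b}  FIRST[C]={b}

FIRST(A) = ["a", "b"]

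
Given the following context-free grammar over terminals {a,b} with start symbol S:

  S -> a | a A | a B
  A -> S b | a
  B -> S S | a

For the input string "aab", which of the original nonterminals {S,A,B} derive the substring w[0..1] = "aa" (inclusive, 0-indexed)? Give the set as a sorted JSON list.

CNF form of G:
  S -> T1 A | T1 B | a
  A -> S T0 | a
  B -> S S | a
  T0 -> b
  T1 -> a

Fill CYK table bottom-up, restricted to cells inside w[0..1]:
  [0..0]={A,B,S,T1}  "a"  orig:{A,B,S}
  [1..1]={A,B,S,T1}  "a"  orig:{A,B,S}
  [0..1]={B,S}  "aa"

Original NTs in T[0,1] deriving "aa": ["B", "S"]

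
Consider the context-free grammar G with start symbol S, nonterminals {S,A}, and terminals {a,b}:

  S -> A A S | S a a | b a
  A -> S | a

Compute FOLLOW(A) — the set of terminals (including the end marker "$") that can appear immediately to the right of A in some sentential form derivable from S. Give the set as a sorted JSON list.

FIRST iteration:
round 1:
  A via A→a: +{a}
  S via S→A A S: +{a}
  S via S→b a: +{b}
  S: {a,b}  A: {a}
round 2:
  A via A→S: +{b}
  S: {a,b}  A: {a,b}
round 3: — fixpoint
  S: {a,b}  A: {a,b}

FOLLOW iteration:
initialize: $ ∈ FOLLOW(S)
pass 1:
  S→A A S: FOLLOW(A) ⊇ FIRST(A) = {a,b}; new: +{a,b}
  S→S a a: FOLLOW(S) ⊇ FIRST(a) = {a}; new: +{a}
  FOLLOW[S]={$,a}  FOLLOW[A]={a,b}
pass 2:
  A→S: FOLLOW(S) ⊇ FOLLOW(A) ⊇ {a,b}; new: +{b}
  FOLLOW[S]={$,a,b}  FOLLOW[A]={a,b}
pass 3: — fixpoint
  FOLLOW[S]={$,a,b}  FOLLOW[A]={a,b}

FOLLOW(A) = ["a", "b"]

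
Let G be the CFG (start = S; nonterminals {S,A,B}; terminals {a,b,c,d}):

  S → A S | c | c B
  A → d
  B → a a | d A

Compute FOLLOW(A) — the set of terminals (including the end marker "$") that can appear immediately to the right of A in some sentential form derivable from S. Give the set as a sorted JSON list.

Compute FIRST by fixpoint:
round 1:
  A via A→d: +{d}
  B via B→a a: +{a}
  B via B→d A: +{d}
  S via S→A S: +{d}
  S via S→c: +{c}
  FIRST(S)={c,d}  FIRST(A)={d}  FIRST(B)={a,d}
round 2: (no change)
  FIRST(S)={c,d}  FIRST(A)={d}  FIRST(B)={a,d}

FOLLOW iteration:
seed FOLLOW(S) with $
iter 1:
  S→A S: FOLLOW(A) ⊇ FIRST(S) = {c,d}; new: +{c,d}
  S→c B: FOLLOW(B) ⊇ FOLLOW(S) ⊇ {$}; new: +{$}
  FOLLOW[S]={$}  FOLLOW[A]={c,d}  FOLLOW[B]={$}
iter 2:
  B→d A: FOLLOW(A) ⊇ FOLLOW(B) ⊇ {$}; new: +{$}
  FOLLOW[S]={$}  FOLLOW[A]={$,c,d}  FOLLOW[B]={$}
iter 3: done
  FOLLOW[S]={$}  FOLLOW[A]={$,c,d}  FOLLOW[B]={$}

FOLLOW(A) = ["$", "c", "d"]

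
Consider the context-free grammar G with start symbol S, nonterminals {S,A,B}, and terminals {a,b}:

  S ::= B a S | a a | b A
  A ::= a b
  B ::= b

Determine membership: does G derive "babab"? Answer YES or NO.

CNF form of G:
  S -> B X2 | T0 T0 | T1 A
  A -> T0 T1
  B -> b
  T0 -> a
  T1 -> b
  X2 -> T0 S

CYK table (by increasing span):
  cell(0,0) b: {B,T1}  orig:{B}
  cell(1,1) a: {T0}  orig:{}
  cell(2,2) b: {B,T1}  orig:{B}
  cell(3,3) a: {T0}  orig:{}
  cell(4,4) b: {B,T1}  orig:{B}
  cell(0,1) ba: ∅
  cell(1,2) ab: {A}
  cell(2,3) ba: ∅
  cell(3,4) ab: {A}
  cell(0,2) bab: {S}
  cell(1,3) aba: ∅
  cell(2,4) bab: {S}
  cell(0,3) baba: ∅
  cell(1,4) abab: {X2}  orig:{}
  cell(0,4) babab: {S}

S ∈ T[0,4] ⇒ YES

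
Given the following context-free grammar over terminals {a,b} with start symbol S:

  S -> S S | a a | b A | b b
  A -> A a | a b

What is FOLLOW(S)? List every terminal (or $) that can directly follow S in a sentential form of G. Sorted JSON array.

FIRST sets, iterate to fixpoint:
[1]
  A via A→a b: +{a}
  S via S→a a: +{a}
  S via S→b A: +{b}
  FIRST(S)={a,b}  FIRST(A)={a}
[2] (no change)
  FIRST(S)={a,b}  FIRST(A)={a}

Compute FOLLOW by fixpoint:
seed FOLLOW(S) with $
[1]
  A→A a: FOLLOW(A) ⊇ FIRST(a) = {a}; new: +{a}
  S→S S: FOLLOW(S) ⊇ FIRST(S) = {a,b}; new: +{a,b}
  S→b A: FOLLOW(A) ⊇ FOLLOW(S) ⊇ {$,a,b}; new: +{$,b}
  S: {$,a,b}  A: {$,a,b}
[2] (no change)
  S: {$,a,b}  A: {$,a,b}

FOLLOW(S) = ["$", "a", "b"]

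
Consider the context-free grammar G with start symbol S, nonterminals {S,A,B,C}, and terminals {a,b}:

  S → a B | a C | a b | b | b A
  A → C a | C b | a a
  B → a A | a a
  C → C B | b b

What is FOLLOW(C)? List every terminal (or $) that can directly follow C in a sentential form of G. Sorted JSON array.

Compute FIRST by fixpoint:
pass 1:
  A via A→a a: +{a}
  B via B→a A: +{a}
  C via C→b b: +{b}
  S via S→a B: +{a}
  S via S→b: +{b}
  S: {a,b}  A: {a}  B: {a}  C: {b}
pass 2:
  A via A→C a: +{b}
  S: {a,b}  A: {a,b}  B: {a}  C: {b}
pass 3: (no change)
  S: {a,b}  A: {a,b}  B: {a}  C: {b}

FOLLOW iteration:
initialize: $ ∈ FOLLOW(S)
[1]
  A→C a: FOLLOW(C) ⊇ FIRST(a) = {a}; new: +{a}
  A→C b: FOLLOW(C) ⊇ FIRST(b) = {b}; new: +{b}
  C→C B: FOLLOW(B) ⊇ FOLLOW(C) ⊇ {a,b}; new: +{a,b}
  S→a B: FOLLOW(B) ⊇ FOLLOW(S) ⊇ {$}; new: +{$}
  S→a C: FOLLOW(C) ⊇ FOLLOW(S) ⊇ {$}; new: +{$}
  S→b A: FOLLOW(A) ⊇ FOLLOW(S) ⊇ {$}; new: +{$}
  FOLLOW[S]={$}  FOLLOW[A]={$}  FOLLOW[B]={$,a,b}  FOLLOW[C]={$,a,b}
[2]
  B→a A: FOLLOW(A) ⊇ FOLLOW(B) ⊇ {$,a,b}; new: +{a,b}
  FOLLOW[S]={$}  FOLLOW[A]={$,a,b}  FOLLOW[B]={$,a,b}  FOLLOW[C]={$,a,b}
[3] done
  FOLLOW[S]={$}  FOLLOW[A]={$,a,b}  FOLLOW[B]={$,a,b}  FOLLOW[C]={$,a,b}

FOLLOW(C) = ["$", "a", "b"]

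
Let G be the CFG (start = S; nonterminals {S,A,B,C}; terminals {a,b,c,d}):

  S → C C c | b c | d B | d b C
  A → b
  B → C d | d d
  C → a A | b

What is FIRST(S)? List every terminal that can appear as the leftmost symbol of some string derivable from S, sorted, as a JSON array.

FIRST iteration:
iter 1:
  A via A→b: +{b}
  B via B→d d: +{d}
  C via C→a A: +{a}
  C via C→b: +{b}
  S via S→C C c: +{a,b}
  S via S→d B: +{d}
  S: {a,b,d}  A: {b}  B: {d}  C: {a,b}
iter 2:
  B via B→C d: +{a,b}
  S: {a,b,d}  A: {b}  B: {a,b,d}  C: {a,b}
iter 3: done
  S: {a,b,d}  A: {b}  B: {a,b,d}  C: {a,b}

FIRST(S) = ["a", "b", "d"]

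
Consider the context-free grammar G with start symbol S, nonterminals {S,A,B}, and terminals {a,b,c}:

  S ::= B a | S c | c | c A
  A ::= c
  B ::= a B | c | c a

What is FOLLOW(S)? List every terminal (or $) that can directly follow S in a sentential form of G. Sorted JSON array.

FIRST sets, iterate to fixpoint:
pass 1:
  A via A→c: +{c}
  B via B→a B: +{a}
  B via B→c: +{c}
  S via S→B a: +{a,c}
  S: {a,c}  A: {c}  B: {a,c}
pass 2: (no change)
  S: {a,c}  A: {c}  B: {a,c}

Compute FOLLOW by fixpoint:
initialize: $ ∈ FOLLOW(S)
[1]
  S→B a: FOLLOW(B) ⊇ FIRST(a) = {a}; new: +{a}
  S→S c: FOLLOW(S) ⊇ FIRST(c) = {c}; new: +{c}
  S→c A: FOLLOW(A) ⊇ FOLLOW(S) ⊇ {$,c}; new: +{$,c}
  FOLLOW(S)={$,c}  FOLLOW(A)={$,c}  FOLLOW(B)={a}
[2] (stable)
  FOLLOW(S)={$,c}  FOLLOW(A)={$,c}  FOLLOW(B)={a}

FOLLOW(S) = ["$", "c"]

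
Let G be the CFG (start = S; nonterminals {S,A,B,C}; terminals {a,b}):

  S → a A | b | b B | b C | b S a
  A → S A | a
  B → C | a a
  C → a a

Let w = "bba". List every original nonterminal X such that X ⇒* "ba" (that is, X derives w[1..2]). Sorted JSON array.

CNF form of G:
  S -> T0 A | T1 B | T1 C | T1 X2 | b
  A -> S A | a
  B -> T0 T0
  C -> T0 T0
  T0 -> a
  T1 -> b
  X2 -> S T0

CYK table (by increasing span), restricted to cells inside w[1..2]:
  cell(1,1) b: {S,T1}  orig:{S}
  cell(2,2) a: {A,T0}  orig:{A}
  cell(1,2) ba: {A,X2}  orig:{A}

Original NTs in T[1,2] deriving "ba": ["A"]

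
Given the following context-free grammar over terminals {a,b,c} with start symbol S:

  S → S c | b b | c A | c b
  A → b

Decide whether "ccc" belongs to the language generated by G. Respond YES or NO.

CNF form of G:
  S -> S T0 | T0 A | T0 T1 | T1 T1
  A -> b
  T0 -> c
  T1 -> b

CYK fill:
  cell(0,0) c: {T0}  orig:{}
  cell(1,1) c: {T0}  orig:{}
  cell(2,2) c: {T0}  orig:{}
  cell(0,1) cc: ∅
  cell(1,2) cc: ∅
  cell(0,2) ccc: ∅

S ∉ T[0,2] ⇒ NO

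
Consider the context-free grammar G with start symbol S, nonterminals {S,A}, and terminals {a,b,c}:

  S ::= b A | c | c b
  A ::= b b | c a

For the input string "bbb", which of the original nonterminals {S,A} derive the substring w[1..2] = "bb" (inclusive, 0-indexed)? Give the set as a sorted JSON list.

Convert to CNF:
  S -> T0 A | T1 T0 | c
  A -> T0 T0 | T1 T2
  T0 -> b
  T1 -> c
  T2 -> a

CYK table (by increasing span) (cells [i..j] with 1 ≤ i ≤ j ≤ 2 only):
  [1..1]={T0}  "b"  orig:{}
  [2..2]={T0}  "b"  orig:{}
  [1..2]={A}  "bb"

Original NTs in T[1,2] deriving "bb": ["A"]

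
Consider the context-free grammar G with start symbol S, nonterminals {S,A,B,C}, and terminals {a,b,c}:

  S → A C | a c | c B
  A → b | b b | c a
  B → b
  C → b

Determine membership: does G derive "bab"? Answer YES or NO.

CNF form of G:
  S -> A C | T1 B | T2 T1
  A -> T0 T0 | T1 T2 | b
  B -> b
  C -> b
  T0 -> b
  T1 -> c
  T2 -> a

CYK table (by increasing span):
  [0..0]={A,B,C,T0}  "b"  orig:{A,B,C}
  [1..1]={T2}  "a"  orig:{}
  [2..2]={A,B,C,T0}  "b"  orig:{A,B,C}
  [0..1]=∅  "ba"
  [1..2]=∅  "ab"
  [0..2]=∅  "bab"

S ∉ T[0,2] ⇒ NO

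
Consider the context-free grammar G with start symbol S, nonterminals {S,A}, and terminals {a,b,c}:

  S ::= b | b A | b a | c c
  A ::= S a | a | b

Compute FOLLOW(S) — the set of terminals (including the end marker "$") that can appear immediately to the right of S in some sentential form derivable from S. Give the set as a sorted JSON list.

FIRST sets, iterate to fixpoint:
iter 1:
  A via A→a: +{a}
  A via A→b: +{b}
  S via S→b: +{b}
  S via S→c c: +{c}
  S: {b,c}  A: {a,b}
iter 2:
  A via A→S a: +{c}
  S: {b,c}  A: {a,b,c}
iter 3: — fixpoint
  S: {b,c}  A: {a,b,c}

FOLLOW sets:
FOLLOW(S) := {$}
[1]
  A→S a: FOLLOW(S) ⊇ FIRST(a) = {a}; new: +{a}
  S→b A: FOLLOW(A) ⊇ FOLLOW(S) ⊇ {$,a}; new: +{$,a}
  S: {$,a}  A: {$,a}
[2] (no change)
  S: {$,a}  A: {$,a}

FOLLOW(S) = ["$", "a"]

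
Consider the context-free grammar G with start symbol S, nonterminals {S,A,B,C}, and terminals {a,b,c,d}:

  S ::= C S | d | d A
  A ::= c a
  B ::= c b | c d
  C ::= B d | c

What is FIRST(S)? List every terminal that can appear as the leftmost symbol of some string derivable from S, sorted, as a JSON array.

FIRST sets, iterate to fixpoint:
iter 1:
  A via A→c a: +{c}
  B via B→c b: +{c}
  C via C→B d: +{c}
  S via S→C S: +{c}
  S via S→d: +{d}
  FIRST(S)={c,d}  FIRST(A)={c}  FIRST(B)={c}  FIRST(C)={c}
iter 2: (no change)
  FIRST(S)={c,d}  FIRST(A)={c}  FIRST(B)={c}  FIRST(C)={c}

FIRST(S) = ["c", "d"]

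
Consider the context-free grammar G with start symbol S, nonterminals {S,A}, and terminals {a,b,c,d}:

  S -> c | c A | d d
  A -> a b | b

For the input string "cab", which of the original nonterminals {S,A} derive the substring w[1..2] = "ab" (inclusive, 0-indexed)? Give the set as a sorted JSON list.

CNF form of G:
  S -> T2 A | T3 T3 | c
  A -> T0 T1 | b
  T0 -> a
  T1 -> b
  T2 -> c
  T3 -> d

CYK fill (cells [i..j] with 1 ≤ i ≤ j ≤ 2 only):
  cell(1,1) a: {T0}  orig:{}
  cell(2,2) b: {A,T1}  orig:{A}
  cell(1,2) ab: {A}

Original NTs in T[1,2] deriving "ab": ["A"]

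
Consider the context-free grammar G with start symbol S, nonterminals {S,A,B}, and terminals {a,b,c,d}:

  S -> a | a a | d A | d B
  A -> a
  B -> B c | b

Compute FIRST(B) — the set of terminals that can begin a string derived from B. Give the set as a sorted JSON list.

Compute FIRST by fixpoint:
[1]
  A via A→a: +{a}
  B via B→b: +{b}
  S via S→a: +{a}
  S via S→d A: +{d}
  FIRST[S]={a,d}  FIRST[A]={a}  FIRST[B]={b}
[2] (no change)
  FIRST[S]={a,d}  FIRST[A]={a}  FIRST[B]={b}

FIRST(B) = ["b"]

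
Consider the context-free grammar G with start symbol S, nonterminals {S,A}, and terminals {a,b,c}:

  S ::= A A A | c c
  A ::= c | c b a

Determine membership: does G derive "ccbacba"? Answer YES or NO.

CNF form of G:
  S -> A X4 | T0 T0
  A -> T0 X3 | c
  T0 -> c
  T1 -> b
  T2 -> a
  X3 -> T1 T2
  X4 -> A A

Fill CYK table bottom-up:
  [0..0]={A,T0}  "c"  orig:{A}
  [1..1]={A,T0}  "c"  orig:{A}
  [2..2]={T1}  "b"  orig:{}
  [3..3]={T2}  "a"  orig:{}
  [4..4]={A,T0}  "c"  orig:{A}
  [5..5]={T1}  "b"  orig:{}
  [6..6]={T2}  "a"  orig:{}
  [0..1]={S,X4}  "cc"  orig:{S}
  [1..2]=∅  "cb"
  [2..3]={X3}  "ba"  orig:{}
  [3..4]=∅  "ac"
  [4..5]=∅  "cb"
  [5..6]={X3}  "ba"  orig:{}
  [0..2]=∅  "ccb"
  [1..3]={A}  "cba"
  [2..4]=∅  "bac"
  [3..5]=∅  "acb"
  [4..6]={A}  "cba"
  [0..3]={X4}  "ccba"  orig:{}
  [1..4]={X4}  "cbac"  orig:{}
  [2..5]=∅  "bacb"
  [3..6]=∅  "acba"
  [0..4]={S}  "ccbac"
  [1..5]=∅  "cbacb"
  [2..6]=∅  "bacba"
  [0..5]=∅  "ccbacb"
  [1..6]={X4}  "cbacba"  orig:{}
  [0..6]={S}  "ccbacba"

S ∈ T[0,6] ⇒ YES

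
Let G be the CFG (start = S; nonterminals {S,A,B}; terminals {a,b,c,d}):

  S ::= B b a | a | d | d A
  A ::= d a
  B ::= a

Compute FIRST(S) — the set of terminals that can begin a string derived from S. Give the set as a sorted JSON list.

FIRST iteration:
round 1:
  A via A→d a: +{d}
  B via B→a: +{a}
  S via S→B b a: +{a}
  S via S→d: +{d}
  FIRST[S]={a,d}  FIRST[A]={d}  FIRST[B]={a}
round 2: done
  FIRST[S]={a,d}  FIRST[A]={d}  FIRST[B]={a}

FIRST(S) = ["a", "d"]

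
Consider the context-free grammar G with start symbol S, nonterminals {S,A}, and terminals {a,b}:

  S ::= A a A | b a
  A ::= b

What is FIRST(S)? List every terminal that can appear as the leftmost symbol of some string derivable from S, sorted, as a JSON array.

FIRST iteration:
iter 1:
  A via A→b: +{b}
  S via S→A a A: +{b}
  FIRST[S]={b}  FIRST[A]={b}
iter 2: done
  FIRST[S]={b}  FIRST[A]={b}

FIRST(S) = ["b"]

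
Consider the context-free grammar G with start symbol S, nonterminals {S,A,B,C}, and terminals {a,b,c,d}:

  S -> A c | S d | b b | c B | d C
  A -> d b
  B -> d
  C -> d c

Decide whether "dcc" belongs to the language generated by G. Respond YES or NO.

Convert to CNF:
  S -> A T2 | S T0 | T0 C | T1 T1 | T2 B
  A -> T0 T1
  B -> d
  C -> T0 T2
  T0 -> d
  T1 -> b
  T2 -> c

Fill CYK table bottom-up:
  cell(0,0) d: {B,T0}  orig:{B}
  cell(1,1) c: {T2}  orig:{}
  cell(2,2) c: {T2}  orig:{}
  cell(0,1) dc: {C}
  cell(1,2) cc: ∅
  cell(0,2) dcc: ∅

S ∉ T[0,2] ⇒ NO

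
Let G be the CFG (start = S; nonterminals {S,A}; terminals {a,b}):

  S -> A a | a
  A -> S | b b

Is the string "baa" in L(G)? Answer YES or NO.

Convert to CNF:
  S -> A T0 | a
  A -> A T0 | T1 T1 | a
  T0 -> a
  T1 -> b

CYK table (by increasing span):
  cell(0,0) b: {T1}  orig:{}
  cell(1,1) a: {A,S,T0}  orig:{A,S}
  cell(2,2) a: {A,S,T0}  orig:{A,S}
  cell(0,1) ba: ∅
  cell(1,2) aa: {A,S}
  cell(0,2) baa: ∅

S ∉ T[0,2] ⇒ NO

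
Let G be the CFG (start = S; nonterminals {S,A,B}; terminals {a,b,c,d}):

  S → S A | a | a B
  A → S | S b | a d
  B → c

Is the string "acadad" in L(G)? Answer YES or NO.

Convert to CNF:
  S -> S A | T1 B | a
  A -> S A | S T0 | T1 B | T1 T2 | a
  B -> c
  T0 -> b
  T1 -> a
  T2 -> d

Fill CYK table bottom-up:
  [0..0]={A,S,T1}  "a"  orig:{A,S}
  [1..1]={B}  "c"
  [2..2]={A,S,T1}  "a"  orig:{A,S}
  [3..3]={T2}  "d"  orig:{}
  [4..4]={A,S,T1}  "a"  orig:{A,S}
  [5..5]={T2}  "d"  orig:{}
  [0..1]={A,S}  "ac"
  [1..2]=∅  "ca"
  [2..3]={A}  "ad"
  [3..4]=∅  "da"
  [4..5]={A}  "ad"
  [0..2]={A,S}  "aca"
  [1..3]=∅  "cad"
  [2..4]=∅  "ada"
  [3..5]=∅  "dad"
  [0..3]={A,S}  "acad"
  [1..4]=∅  "cada"
  [2..5]=∅  "adad"
  [0..4]={A,S}  "acada"
  [1..5]=∅  "cadad"
  [0..5]={A,S}  "acadad"

S ∈ T[0,5] ⇒ YES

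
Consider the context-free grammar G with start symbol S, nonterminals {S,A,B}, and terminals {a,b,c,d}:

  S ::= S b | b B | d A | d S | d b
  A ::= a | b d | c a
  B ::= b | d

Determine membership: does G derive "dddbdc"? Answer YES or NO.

Convert to CNF:
  S -> S T0 | T0 B | T1 A | T1 S | T1 T0
  A -> T0 T1 | T2 T3 | a
  B -> b | d
  T0 -> b
  T1 -> d
  T2 -> c
  T3 -> a

CYK table (by increasing span):
  [0..0]={B,T1}  "d"  orig:{B}
  [1..1]={B,T1}  "d"  orig:{B}
  [2..2]={B,T1}  "d"  orig:{B}
  [3..3]={B,T0}  "b"  orig:{B}
  [4..4]={B,T1}  "d"  orig:{B}
  [5..5]={T2}  "c"  orig:{}
  [0..1]=∅  "dd"
  [1..2]=∅  "dd"
  [2..3]={S}  "db"
  [3..4]={A,S}  "bd"
  [4..5]=∅  "dc"
  [0..2]=∅  "ddd"
  [1..3]={S}  "ddb"
  [2..4]={S}  "dbd"
  [3..5]=∅  "bdc"
  [0..3]={S}  "dddb"
  [1..4]={S}  "ddbd"
  [2..5]=∅  "dbdc"
  [0..4]={S}  "dddbd"
  [1..5]=∅  "ddbdc"
  [0..5]=∅  "dddbdc"

S ∉ T[0,5] ⇒ NO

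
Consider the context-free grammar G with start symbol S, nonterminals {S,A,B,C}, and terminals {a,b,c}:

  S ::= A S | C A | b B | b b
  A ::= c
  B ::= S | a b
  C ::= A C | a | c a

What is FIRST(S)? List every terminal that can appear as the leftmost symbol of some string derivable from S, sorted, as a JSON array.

FIRST iteration:
pass 1:
  A via A→c: +{c}
  B via B→a b: +{a}
  C via C→A C: +{c}
  C via C→a: +{a}
  S via S→A S: +{c}
  S via S→C A: +{a}
  S via S→b B: +{b}
  S: {a,b,c}  A: {c}  B: {a}  C: {a,c}
pass 2:
  B via B→S: +{b,c}
  S: {a,b,c}  A: {c}  B: {a,b,c}  C: {a,c}
pass 3: (stable)
  S: {a,b,c}  A: {c}  B: {a,b,c}  C: {a,c}

FIRST(S) = ["a", "b", "c"]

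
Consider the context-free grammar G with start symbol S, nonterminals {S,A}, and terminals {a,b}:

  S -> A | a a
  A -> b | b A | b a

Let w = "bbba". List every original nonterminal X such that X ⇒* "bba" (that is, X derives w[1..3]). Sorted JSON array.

CNF form of G:
  S -> T0 A | T0 T1 | T1 T1 | b
  A -> T0 A | T0 T1 | b
  T0 -> b
  T1 -> a

CYK table (by increasing span) (cells [i..j] with 1 ≤ i ≤ j ≤ 3 only):
  T[1,1] 'b' = {A,S,T0}  orig:{A,S}
  T[2,2] 'b' = {A,S,T0}  orig:{A,S}
  T[3,3] 'a' = {T1}  orig:{}
  T[1,2] 'bb' = {A,S}
  T[2,3] 'ba' = {A,S}
  T[1,3] 'bba' = {A,S}

Original NTs in T[1,3] deriving "bba": ["A", "S"]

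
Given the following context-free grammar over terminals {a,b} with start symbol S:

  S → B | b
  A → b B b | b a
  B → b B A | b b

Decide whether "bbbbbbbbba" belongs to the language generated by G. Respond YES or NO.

CNF form of G:
  S -> T0 T0 | T0 X4 | b
  A -> T0 T1 | T0 X2
  B -> T0 T0 | T0 X3
  T0 -> b
  T1 -> a
  X2 -> B T0
  X3 -> B A
  X4 -> B A

CYK table (by increasing span):
  cell(0,0) b: {S,T0}  orig:{S}
  cell(1,1) b: {S,T0}  orig:{S}
  cell(2,2) b: {S,T0}  orig:{S}
  cell(3,3) b: {S,T0}  orig:{S}
  cell(4,4) b: {S,T0}  orig:{S}
  cell(5,5) b: {S,T0}  orig:{S}
  cell(6,6) b: {S,T0}  orig:{S}
  cell(7,7) b: {S,T0}  orig:{S}
  cell(8,8) b: {S,T0}  orig:{S}
  cell(9,9) a: {T1}  orig:{}
  cell(0,1) bb: {B,S}
  cell(1,2) bb: {B,S}
  cell(2,3) bb: {B,S}
  cell(3,4) bb: {B,S}
  cell(4,5) bb: {B,S}
  cell(5,6) bb: {B,S}
  cell(6,7) bb: {B,S}
  cell(7,8) bb: {B,S}
  cell(8,9) ba: {A}
  cell(0,2) bbb: {X2}  orig:{}
  cell(1,3) bbb: {X2}  orig:{}
  cell(2,4) bbb: {X2}  orig:{}
  cell(3,5) bbb: {X2}  orig:{}
  cell(4,6) bbb: {X2}  orig:{}
  cell(5,7) bbb: {X2}  orig:{}
  cell(6,8) bbb: {X2}  orig:{}
  cell(7,9) bba: ∅
  cell(0,3) bbbb: {A}
  cell(1,4) bbbb: {A}
  cell(2,5) bbbb: {A}
  cell(3,6) bbbb: {A}
  cell(4,7) bbbb: {A}
  cell(5,8) bbbb: {A}
  cell(6,9) bbba: {X3,X4}  orig:{}
  cell(0,4) bbbbb: ∅
  cell(1,5) bbbbb: ∅
  cell(2,6) bbbbb: ∅
  cell(3,7) bbbbb: ∅
  cell(4,8) bbbbb: ∅
  cell(5,9) bbbba: {B,S}
  cell(0,5) bbbbbb: {X3,X4}  orig:{}
  cell(1,6) bbbbbb: {X3,X4}  orig:{}
  cell(2,7) bbbbbb: {X3,X4}  orig:{}
  cell(3,8) bbbbbb: {X3,X4}  orig:{}
  cell(4,9) bbbbba: ∅
  cell(0,6) bbbbbbb: {B,S}
  cell(1,7) bbbbbbb: {B,S}
  cell(2,8) bbbbbbb: {B,S}
  cell(3,9) bbbbbba: ∅
  cell(0,7) bbbbbbbb: {X2}  orig:{}
  cell(1,8) bbbbbbbb: {X2}  orig:{}
  cell(2,9) bbbbbbba: ∅
  cell(0,8) bbbbbbbbb: {A}
  cell(1,9) bbbbbbbba: {X3,X4}  orig:{}
  cell(0,9) bbbbbbbbba: {B,S}

S ∈ T[0,9] ⇒ YES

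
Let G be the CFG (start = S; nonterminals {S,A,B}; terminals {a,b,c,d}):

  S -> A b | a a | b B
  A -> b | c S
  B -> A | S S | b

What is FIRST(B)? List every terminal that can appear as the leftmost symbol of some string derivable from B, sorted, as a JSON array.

FIRST iteration:
pass 1:
  A via A→b: +{b}
  A via A→c S: +{c}
  B via B→A: +{b,c}
  S via S→A b: +{b,c}
  S via S→a a: +{a}
  S: {a,b,c}  A: {b,c}  B: {b,c}
pass 2:
  B via B→S S: +{a}
  S: {a,b,c}  A: {b,c}  B: {a,b,c}
pass 3: (stable)
  S: {a,b,c}  A: {b,c}  B: {a,b,c}

FIRST(B) = ["a", "b", "c"]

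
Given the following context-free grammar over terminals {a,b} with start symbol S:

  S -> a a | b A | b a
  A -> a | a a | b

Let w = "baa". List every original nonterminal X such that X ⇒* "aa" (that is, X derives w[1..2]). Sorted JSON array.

CNF form of G:
  S -> T0 T0 | T1 A | T1 T0
  A -> T0 T0 | a | b
  T0 -> a
  T1 -> b

CYK fill, restricted to cells inside w[1..2]:
  T[1,1] 'a' = {A,T0}  orig:{A}
  T[2,2] 'a' = {A,T0}  orig:{A}
  T[1,2] 'aa' = {A,S}

Original NTs in T[1,2] deriving "aa": ["A", "S"]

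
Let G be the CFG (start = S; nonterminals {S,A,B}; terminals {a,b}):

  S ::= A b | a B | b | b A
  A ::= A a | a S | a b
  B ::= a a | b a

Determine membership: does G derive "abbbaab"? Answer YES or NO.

Convert to CNF:
  S -> A T1 | T0 B | T1 A | b
  A -> A T0 | T0 S | T0 T1
  B -> T0 T0 | T1 T0
  T0 -> a
  T1 -> b

CYK table (by increasing span):
  T[0,0] 'a' = {T0}  orig:{}
  T[1,1] 'b' = {S,T1}  orig:{S}
  T[2,2] 'b' = {S,T1}  orig:{S}
  T[3,3] 'b' = {S,T1}  orig:{S}
  T[4,4] 'a' = {T0}  orig:{}
  T[5,5] 'a' = {T0}  orig:{}
  T[6,6] 'b' = {S,T1}  orig:{S}
  T[0,1] 'ab' = {A}
  T[1,2] 'bb' = ∅
  T[2,3] 'bb' = ∅
  T[3,4] 'ba' = {B}
  T[4,5] 'aa' = {B}
  T[5,6] 'ab' = {A}
  T[0,2] 'abb' = {S}
  T[1,3] 'bbb' = ∅
  T[2,4] 'bba' = ∅
  T[3,5] 'baa' = ∅
  T[4,6] 'aab' = ∅
  T[0,3] 'abbb' = ∅
  T[1,4] 'bbba' = ∅
  T[2,5] 'bbaa' = ∅
  T[3,6] 'baab' = ∅
  T[0,4] 'abbba' = ∅
  T[1,5] 'bbbaa' = ∅
  T[2,6] 'bbaab' = ∅
  T[0,5] 'abbbaa' = ∅
  T[1,6] 'bbbaab' = ∅
  T[0,6] 'abbbaab' = ∅

S ∉ T[0,6] ⇒ NO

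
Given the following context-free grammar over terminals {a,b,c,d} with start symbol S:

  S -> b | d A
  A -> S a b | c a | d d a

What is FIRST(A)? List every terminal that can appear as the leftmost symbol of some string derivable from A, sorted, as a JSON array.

Compute FIRST by fixpoint:
round 1:
  A via A→c a: +{c}
  A via A→d d a: +{d}
  S via S→b: +{b}
  S via S→d A: +{d}
  S: {b,d}  A: {c,d}
round 2:
  A via A→S a b: +{b}
  S: {b,d}  A: {b,c,d}
round 3: — fixpoint
  S: {b,d}  A: {b,c,d}

FIRST(A) = ["b", "c", "d"]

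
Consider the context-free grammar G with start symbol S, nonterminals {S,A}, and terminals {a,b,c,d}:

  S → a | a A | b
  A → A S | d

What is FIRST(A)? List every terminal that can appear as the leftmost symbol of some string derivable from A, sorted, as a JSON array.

FIRST sets, iterate to fixpoint:
pass 1:
  A via A→d: +{d}
  S via S→a: +{a}
  S via S→b: +{b}
  FIRST(S)={a,b}  FIRST(A)={d}
pass 2: done
  FIRST(S)={a,b}  FIRST(A)={d}

FIRST(A) = ["d"]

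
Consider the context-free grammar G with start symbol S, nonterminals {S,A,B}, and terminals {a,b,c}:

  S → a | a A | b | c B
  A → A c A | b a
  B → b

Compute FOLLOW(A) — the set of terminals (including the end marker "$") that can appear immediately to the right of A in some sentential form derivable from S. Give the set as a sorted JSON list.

FIRST sets, iterate to fixpoint:
[1]
  A via A→b a: +{b}
  B via B→b: +{b}
  S via S→a: +{a}
  S via S→b: +{b}
  S via S→c B: +{c}
  FIRST(S)={a,b,c}  FIRST(A)={b}  FIRST(B)={b}
[2] (no change)
  FIRST(S)={a,b,c}  FIRST(A)={b}  FIRST(B)={b}

FOLLOW iteration:
FOLLOW(S) := {$}
[1]
  A→A c A: FOLLOW(A) ⊇ FIRST(c) = {c}; new: +{c}
  S→a A: FOLLOW(A) ⊇ FOLLOW(S) ⊇ {$}; new: +{$}
  S→c B: FOLLOW(B) ⊇ FOLLOW(S) ⊇ {$}; new: +{$}
  S: {$}  A: {$,c}  B: {$}
[2] (stable)
  S: {$}  A: {$,c}  B: {$}

FOLLOW(A) = ["$", "c"]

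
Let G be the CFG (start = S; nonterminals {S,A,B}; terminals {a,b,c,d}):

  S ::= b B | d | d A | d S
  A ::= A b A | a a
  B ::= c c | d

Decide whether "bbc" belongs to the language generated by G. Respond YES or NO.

CNF form of G:
  S -> T0 B | T3 A | T3 S | d
  A -> A X4 | T1 T1
  B -> T2 T2 | d
  T0 -> b
  T1 -> a
  T2 -> c
  T3 -> d
  X4 -> T0 A

Fill CYK table bottom-up:
  T[0,0] 'b' = {T0}  orig:{}
  T[1,1] 'b' = {T0}  orig:{}
  T[2,2] 'c' = {T2}  orig:{}
  T[0,1] 'bb' = ∅
  T[1,2] 'bc' = ∅
  T[0,2] 'bbc' = ∅

S ∉ T[0,2] ⇒ NO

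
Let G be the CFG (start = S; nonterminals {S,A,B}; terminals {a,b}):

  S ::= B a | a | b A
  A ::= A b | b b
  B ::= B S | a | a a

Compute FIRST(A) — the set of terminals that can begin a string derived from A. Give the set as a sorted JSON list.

FIRST iteration:
round 1:
  A via A→b b: +{b}
  B via B→a: +{a}
  S via S→B a: +{a}
  S via S→b A: +{b}
  FIRST(S)={a,b}  FIRST(A)={b}  FIRST(B)={a}
round 2: — fixpoint
  FIRST(S)={a,b}  FIRST(A)={b}  FIRST(B)={a}

FIRST(A) = ["b"]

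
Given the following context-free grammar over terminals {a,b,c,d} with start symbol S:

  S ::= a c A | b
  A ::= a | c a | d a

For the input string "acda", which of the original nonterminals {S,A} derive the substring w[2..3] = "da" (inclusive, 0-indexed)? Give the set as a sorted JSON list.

Convert to CNF:
  S -> T1 X3 | b
  A -> T0 T1 | T2 T1 | a
  T0 -> c
  T1 -> a
  T2 -> d
  X3 -> T0 A

Fill CYK table bottom-up — only the sub-triangle for w[2..3]:
  T[2,2] 'd' = {T2}  orig:{}
  T[3,3] 'a' = {A,T1}  orig:{A}
  T[2,3] 'da' = {A}

Original NTs in T[2,3] deriving "da": ["A"]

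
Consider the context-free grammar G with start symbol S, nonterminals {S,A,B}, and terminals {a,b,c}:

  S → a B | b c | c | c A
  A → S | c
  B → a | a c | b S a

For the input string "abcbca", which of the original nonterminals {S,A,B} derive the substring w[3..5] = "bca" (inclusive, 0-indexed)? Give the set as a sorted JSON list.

CNF form of G:
  S -> T0 B | T1 T2 | T2 A | c
  A -> T0 B | T1 T2 | T2 A | c
  B -> T0 T2 | T1 X3 | a
  T0 -> a
  T1 -> b
  T2 -> c
  X3 -> S T0

CYK table (by increasing span) (cells [i..j] with 3 ≤ i ≤ j ≤ 5 only):
  [3..3]={T1}  "b"  orig:{}
  [4..4]={A,S,T2}  "c"  orig:{A,S}
  [5..5]={B,T0}  "a"  orig:{B}
  [3..4]={A,S}  "bc"
  [4..5]={X3}  "ca"  orig:{}
  [3..5]={B,X3}  "bca"  orig:{B}

Original NTs in T[3,5] deriving "bca": ["B"]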